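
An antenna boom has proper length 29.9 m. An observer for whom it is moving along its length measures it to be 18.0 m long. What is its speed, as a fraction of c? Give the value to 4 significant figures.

γ = L₀/L = 29.9/18.0 = 1.66111
β = √(1 − 1/γ²) = 0.7985

β ≈ 0.7985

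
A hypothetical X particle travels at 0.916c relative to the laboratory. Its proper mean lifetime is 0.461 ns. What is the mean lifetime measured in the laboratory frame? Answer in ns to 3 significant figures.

Δt ≈ 1.15 ns

γ = 1/√(1 − 0.916²) = 2.4927
Time dilation: Δt = γτ₀ = 2.4927 × 0.461 ns = 1.15 ns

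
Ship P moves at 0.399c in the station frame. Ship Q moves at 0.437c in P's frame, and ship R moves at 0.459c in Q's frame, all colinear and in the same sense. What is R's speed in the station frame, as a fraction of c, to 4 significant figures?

u ≈ 0.8825c

Compose boost 2: (0.437 + 0.399)/(1 + 0.437×0.399) = 0.8360/1.17436 = 0.711875
Compose boost 3: (0.459 + 0.711875)/(1 + 0.459×0.711875) = 1.17088/1.32675 = 0.8825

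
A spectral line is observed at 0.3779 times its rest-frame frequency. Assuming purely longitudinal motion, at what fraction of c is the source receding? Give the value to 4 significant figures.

f_obs/f_src = √((1−β)/(1+β)) = 0.3779  ⇒  (1−β)/(1+β) = 0.142808
β = |1 − D²|/(1 + D²) = |1 − 0.142808|/(1 + 0.142808) = 0.7501

β ≈ 0.7501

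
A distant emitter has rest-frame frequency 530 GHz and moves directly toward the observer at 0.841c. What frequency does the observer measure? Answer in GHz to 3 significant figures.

Relativistic Doppler: f_obs = f_src √((1+β)/(1−β))
= 530 × √(1.8410/0.15900) = 530 × 3.4027 = 1800 GHz

f_obs ≈ 1800 GHz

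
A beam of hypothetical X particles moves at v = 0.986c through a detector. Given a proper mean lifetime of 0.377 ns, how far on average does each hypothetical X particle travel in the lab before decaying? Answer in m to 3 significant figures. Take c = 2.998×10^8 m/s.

d ≈ 0.668 m

γ = 1/√(1 − 0.986²) = 5.9972
Dilated lifetime: Δt = γτ₀ = 5.9972 × 0.377 ns = 2.2609 ns
d = vΔt = 0.986c × 2.2609 ns = 2.9560×10^8 m/s × 2.2609×10^-9 s = 0.668 m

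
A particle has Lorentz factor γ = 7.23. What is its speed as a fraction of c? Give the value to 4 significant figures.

β = √(1 − 1/γ²) = √(1 − 1/7.23²) = √(0.980870) = 0.9904

β ≈ 0.9904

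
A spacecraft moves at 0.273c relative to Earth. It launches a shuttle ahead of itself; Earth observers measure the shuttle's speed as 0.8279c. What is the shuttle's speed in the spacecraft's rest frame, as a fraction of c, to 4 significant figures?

u' ≈ 0.7169c

Inverse velocity addition: u' = (u − v)/(1 − uv/c²)
= (0.8279 − 0.273)/(1 − 0.8279×0.273) = 0.5549/0.773983 = 0.7169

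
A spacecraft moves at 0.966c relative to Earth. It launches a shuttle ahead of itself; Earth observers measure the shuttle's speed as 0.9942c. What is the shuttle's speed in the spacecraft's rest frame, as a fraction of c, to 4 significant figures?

Inverse velocity addition: u' = (u − v)/(1 − uv/c²)
= (0.9942 − 0.966)/(1 − 0.9942×0.966) = 0.02820/0.0396028 = 0.7121

u' ≈ 0.7121c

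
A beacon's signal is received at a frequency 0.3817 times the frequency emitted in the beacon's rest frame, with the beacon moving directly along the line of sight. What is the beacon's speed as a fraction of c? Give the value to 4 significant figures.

β ≈ 0.7457

f_obs/f_src = √((1−β)/(1+β)) = 0.3817  ⇒  (1−β)/(1+β) = 0.145695
β = |1 − D²|/(1 + D²) = |1 − 0.145695|/(1 + 0.145695) = 0.7457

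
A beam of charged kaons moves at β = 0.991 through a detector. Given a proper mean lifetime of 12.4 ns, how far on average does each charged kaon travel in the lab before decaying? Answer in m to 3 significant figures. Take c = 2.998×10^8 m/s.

γ = 1/√(1 − 0.991²) = 7.4704
Dilated lifetime: Δt = γτ₀ = 7.4704 × 12.4 ns = 92.633 ns
d = vΔt = 0.991c × 92.633 ns = 2.9710×10^8 m/s × 9.2633×10^-8 s = 27.5 m

d ≈ 27.5 m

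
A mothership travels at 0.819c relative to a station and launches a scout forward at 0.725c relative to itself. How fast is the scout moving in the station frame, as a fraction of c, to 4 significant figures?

u ≈ 0.9688c

Compose boost 2: (0.725 + 0.819)/(1 + 0.725×0.819) = 1.544/1.59377 = 0.9688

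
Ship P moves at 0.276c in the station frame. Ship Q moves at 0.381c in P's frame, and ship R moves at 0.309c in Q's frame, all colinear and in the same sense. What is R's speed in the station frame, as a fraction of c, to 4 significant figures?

u ≈ 0.7633c

Compose boost 2: (0.381 + 0.276)/(1 + 0.381×0.276) = 0.6570/1.10516 = 0.594486
Compose boost 3: (0.309 + 0.594486)/(1 + 0.309×0.594486) = 0.903486/1.18370 = 0.7633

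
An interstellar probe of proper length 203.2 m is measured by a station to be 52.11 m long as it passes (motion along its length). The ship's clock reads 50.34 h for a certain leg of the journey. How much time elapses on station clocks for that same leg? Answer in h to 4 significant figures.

Length contraction ⇒ γ = L₀/L = 203.2/52.11 = 3.89944
Time dilation: Δt = γτ₀ = 3.89944 × 50.34 h = 196.3 h

Δt ≈ 196.3 h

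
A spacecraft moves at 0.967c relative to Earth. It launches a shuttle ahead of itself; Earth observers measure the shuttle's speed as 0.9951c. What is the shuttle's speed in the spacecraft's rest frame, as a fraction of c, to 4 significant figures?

Inverse velocity addition: u' = (u − v)/(1 − uv/c²)
= (0.9951 − 0.967)/(1 − 0.9951×0.967) = 0.02810/0.0377383 = 0.7446

u' ≈ 0.7446c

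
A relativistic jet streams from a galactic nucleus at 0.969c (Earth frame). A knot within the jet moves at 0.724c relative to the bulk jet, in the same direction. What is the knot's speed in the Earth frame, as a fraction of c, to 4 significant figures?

Relativistic velocity addition: u = (u' + v)/(1 + u'v/c²)
= (0.724 + 0.969)/(1 + 0.724×0.969) = 1.693/1.70156 = 0.9950

u ≈ 0.9950c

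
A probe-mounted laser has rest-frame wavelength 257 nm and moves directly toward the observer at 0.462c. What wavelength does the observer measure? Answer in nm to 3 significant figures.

Relativistic Doppler: λ_obs = λ_src √((1−β)/(1+β))
= 257 × √(0.53800/1.4620) = 257 × 0.60662 = 156 nm

λ_obs ≈ 156 nm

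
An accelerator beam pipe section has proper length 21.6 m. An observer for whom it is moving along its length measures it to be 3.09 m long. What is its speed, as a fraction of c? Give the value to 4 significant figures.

γ = L₀/L = 21.6/3.09 = 6.99029
β = √(1 − 1/γ²) = 0.9897

β ≈ 0.9897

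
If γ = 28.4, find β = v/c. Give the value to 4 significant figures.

β ≈ 0.9994

β = √(1 − 1/γ²) = √(1 − 1/28.4²) = √(0.998760) = 0.9994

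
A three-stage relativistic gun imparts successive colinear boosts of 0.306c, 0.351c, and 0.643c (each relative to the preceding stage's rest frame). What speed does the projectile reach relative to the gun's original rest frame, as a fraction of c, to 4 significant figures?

Compose boost 2: (0.351 + 0.306)/(1 + 0.351×0.306) = 0.6570/1.10741 = 0.593278
Compose boost 3: (0.643 + 0.593278)/(1 + 0.643×0.593278) = 1.23628/1.38148 = 0.8949

u ≈ 0.8949c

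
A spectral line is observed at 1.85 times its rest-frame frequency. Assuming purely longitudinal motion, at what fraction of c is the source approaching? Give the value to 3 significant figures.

f_obs/f_src = √((1+β)/(1−β)) = 1.85  ⇒  (1+β)/(1−β) = 3.4225
β = |1 − D²|/(1 + D²) = |1 − 3.4225|/(1 + 3.4225) = 0.548

β ≈ 0.548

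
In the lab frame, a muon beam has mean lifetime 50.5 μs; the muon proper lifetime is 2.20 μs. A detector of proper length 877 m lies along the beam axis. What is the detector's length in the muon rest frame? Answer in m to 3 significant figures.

Time dilation ⇒ γ = Δt/τ₀ = 50.5/2.20 = 22.955
Length contraction: L = L₀/γ = 877/22.955 = 38.2 m

L ≈ 38.2 m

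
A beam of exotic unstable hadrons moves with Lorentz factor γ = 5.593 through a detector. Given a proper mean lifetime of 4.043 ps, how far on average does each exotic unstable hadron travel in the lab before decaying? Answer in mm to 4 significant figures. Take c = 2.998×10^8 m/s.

d ≈ 6.670 mm

β = √(1 − 1/γ²) = √(1 − 1/5.593²) = 0.983886
Dilated lifetime: Δt = γτ₀ = 5.593 × 4.043 ps = 22.6125 ps
d = vΔt = 0.983886c × 22.6125 ps = 2.94969×10^8 m/s × 2.26125×10^-11 s = 6.670 mm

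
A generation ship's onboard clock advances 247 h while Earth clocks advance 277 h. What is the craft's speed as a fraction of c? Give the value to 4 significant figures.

β ≈ 0.4526

γ = Δt/τ₀ = 277/247 = 1.12146
β = √(1 − 1/γ²) = √(1 − 1/1.12146²) = 0.4526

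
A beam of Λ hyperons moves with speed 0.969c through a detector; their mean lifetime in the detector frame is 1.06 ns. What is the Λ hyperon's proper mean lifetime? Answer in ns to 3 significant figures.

γ = 1/√(1 − 0.969²) = 4.0476
Proper time: τ₀ = Δt/γ = 1.06/4.0476 = 0.262 ns

τ₀ ≈ 0.262 ns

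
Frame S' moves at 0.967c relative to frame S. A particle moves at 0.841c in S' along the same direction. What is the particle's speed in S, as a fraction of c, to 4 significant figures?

Relativistic velocity addition: u = (u' + v)/(1 + u'v/c²)
= (0.841 + 0.967)/(1 + 0.841×0.967) = 1.808/1.81325 = 0.9971

u ≈ 0.9971c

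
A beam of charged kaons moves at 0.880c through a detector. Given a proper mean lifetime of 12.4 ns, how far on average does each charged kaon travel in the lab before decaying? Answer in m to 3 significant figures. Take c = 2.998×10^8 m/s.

d ≈ 6.89 m

γ = 1/√(1 − 0.880²) = 2.1054
Dilated lifetime: Δt = γτ₀ = 2.1054 × 12.4 ns = 26.107 ns
d = vΔt = 0.880c × 26.107 ns = 2.6382×10^8 m/s × 2.6107×10^-8 s = 6.89 m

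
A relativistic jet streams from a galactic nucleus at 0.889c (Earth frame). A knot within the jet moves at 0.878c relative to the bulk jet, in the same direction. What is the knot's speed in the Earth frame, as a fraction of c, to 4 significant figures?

u ≈ 0.9924c

Relativistic velocity addition: u = (u' + v)/(1 + u'v/c²)
= (0.878 + 0.889)/(1 + 0.878×0.889) = 1.767/1.78054 = 0.9924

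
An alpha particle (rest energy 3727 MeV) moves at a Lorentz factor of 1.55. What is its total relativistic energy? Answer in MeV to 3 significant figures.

γ = 1.55 (given)
E = γm₀c² = 1.55 × 3727 MeV = 5780 MeV

E ≈ 5780 MeV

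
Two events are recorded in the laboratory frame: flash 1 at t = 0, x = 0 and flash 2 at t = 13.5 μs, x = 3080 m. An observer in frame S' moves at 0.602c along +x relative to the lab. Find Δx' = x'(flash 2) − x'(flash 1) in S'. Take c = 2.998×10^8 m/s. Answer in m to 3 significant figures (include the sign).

γ = 1/√(1 − 0.602²) = 1.2524
Δx' = γ(Δx − vΔt) = 1.2524 × (3080 m − 0.602×(2.998×10^8 m/s)×13.5×10^-6 s)
= 1.2524 × (643.53 m) = 806 m

Δx' ≈ 806 m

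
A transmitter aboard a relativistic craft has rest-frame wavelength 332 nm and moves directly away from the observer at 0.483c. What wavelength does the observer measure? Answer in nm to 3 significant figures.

λ_obs ≈ 562 nm

Relativistic Doppler: λ_obs = λ_src √((1+β)/(1−β))
= 332 × √(1.4830/0.51700) = 332 × 1.6937 = 562 nm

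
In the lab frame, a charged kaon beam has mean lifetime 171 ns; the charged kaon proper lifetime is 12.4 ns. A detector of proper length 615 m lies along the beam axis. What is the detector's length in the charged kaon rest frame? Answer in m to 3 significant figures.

Time dilation ⇒ γ = Δt/τ₀ = 171/12.4 = 13.790
Length contraction: L = L₀/γ = 615/13.790 = 44.6 m

L ≈ 44.6 m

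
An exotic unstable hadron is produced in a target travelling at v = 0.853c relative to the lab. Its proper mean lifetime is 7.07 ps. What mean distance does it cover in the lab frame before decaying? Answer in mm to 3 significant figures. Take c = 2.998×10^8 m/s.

d ≈ 3.46 mm

γ = 1/√(1 − 0.853²) = 1.9160
Dilated lifetime: Δt = γτ₀ = 1.9160 × 7.07 ps = 13.546 ps
d = vΔt = 0.853c × 13.546 ps = 2.5573×10^8 m/s × 1.3546×10^-11 s = 3.46 mm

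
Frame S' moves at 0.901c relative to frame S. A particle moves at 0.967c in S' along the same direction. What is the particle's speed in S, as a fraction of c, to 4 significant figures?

Relativistic velocity addition: u = (u' + v)/(1 + u'v/c²)
= (0.967 + 0.901)/(1 + 0.967×0.901) = 1.868/1.87127 = 0.9983

u ≈ 0.9983c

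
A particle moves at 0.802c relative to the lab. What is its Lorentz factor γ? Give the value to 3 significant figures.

γ = 1/√(1 − β²) = 1/√(1 − 0.802²) = 1/√(0.35680) = 1.67

γ ≈ 1.67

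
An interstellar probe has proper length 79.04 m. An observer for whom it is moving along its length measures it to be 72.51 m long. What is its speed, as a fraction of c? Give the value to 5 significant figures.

β ≈ 0.39800

γ = L₀/L = 79.04/72.51 = 1.090057
β = √(1 − 1/γ²) = 0.39800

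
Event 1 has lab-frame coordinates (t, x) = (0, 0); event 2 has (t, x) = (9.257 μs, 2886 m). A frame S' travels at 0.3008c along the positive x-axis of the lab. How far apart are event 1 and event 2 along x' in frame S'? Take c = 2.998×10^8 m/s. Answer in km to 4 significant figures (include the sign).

Δx' ≈ 2.151 km

γ = 1/√(1 − 0.3008²) = 1.04856
Δx' = γ(Δx − vΔt) = 1.04856 × (2886 m − 0.3008×(2.998×10^8 m/s)×9.257×10^-6 s)
= 1.04856 × (2051.21 m) = 2.151 km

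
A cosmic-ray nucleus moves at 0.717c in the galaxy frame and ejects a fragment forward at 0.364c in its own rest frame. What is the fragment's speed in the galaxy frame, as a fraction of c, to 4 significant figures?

u ≈ 0.8573c

Compose boost 2: (0.364 + 0.717)/(1 + 0.364×0.717) = 1.081/1.26099 = 0.8573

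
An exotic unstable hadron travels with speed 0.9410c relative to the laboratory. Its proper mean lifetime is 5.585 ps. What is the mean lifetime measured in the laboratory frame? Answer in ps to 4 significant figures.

γ = 1/√(1 − 0.9410²) = 2.95503
Time dilation: Δt = γτ₀ = 2.95503 × 5.585 ps = 16.50 ps

Δt ≈ 16.50 ps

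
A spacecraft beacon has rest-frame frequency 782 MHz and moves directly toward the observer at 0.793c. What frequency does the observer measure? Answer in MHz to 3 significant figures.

f_obs ≈ 2300 MHz

Relativistic Doppler: f_obs = f_src √((1+β)/(1−β))
= 782 × √(1.7930/0.20700) = 782 × 2.9431 = 2300 MHz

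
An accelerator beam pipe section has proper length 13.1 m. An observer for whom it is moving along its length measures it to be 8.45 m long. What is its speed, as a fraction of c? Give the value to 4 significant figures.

β ≈ 0.7642

γ = L₀/L = 13.1/8.45 = 1.55030
β = √(1 − 1/γ²) = 0.7642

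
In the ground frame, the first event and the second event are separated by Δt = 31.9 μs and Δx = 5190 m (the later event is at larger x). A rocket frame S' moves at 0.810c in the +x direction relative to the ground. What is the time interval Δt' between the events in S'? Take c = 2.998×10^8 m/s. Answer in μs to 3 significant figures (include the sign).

Δt' ≈ 30.5 μs

γ = 1/√(1 − 0.810²) = 1.7052
Δt' = γ(Δt − vΔx/c²) = 1.7052 × (31.9 μs − 0.810×5190 m / (2.998×10^8 m/s))
= 1.7052 × (17.878 μs) = 30.5 μs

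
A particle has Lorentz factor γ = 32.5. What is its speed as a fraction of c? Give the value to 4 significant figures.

β = √(1 − 1/γ²) = √(1 − 1/32.5²) = √(0.999053) = 0.9995

β ≈ 0.9995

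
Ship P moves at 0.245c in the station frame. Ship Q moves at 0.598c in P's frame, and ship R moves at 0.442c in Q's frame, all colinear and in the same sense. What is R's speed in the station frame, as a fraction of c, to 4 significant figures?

Compose boost 2: (0.598 + 0.245)/(1 + 0.598×0.245) = 0.8430/1.14651 = 0.735275
Compose boost 3: (0.442 + 0.735275)/(1 + 0.442×0.735275) = 1.17727/1.32499 = 0.8885

u ≈ 0.8885c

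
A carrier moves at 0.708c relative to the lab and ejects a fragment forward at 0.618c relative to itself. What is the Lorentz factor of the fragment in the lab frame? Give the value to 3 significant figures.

u_lab = (0.618 + 0.708)/(1 + 0.618×0.708) = 1.326/1.43754 = 0.922407
γ = 1/√(1 − 0.922407²) = 2.59

γ ≈ 2.59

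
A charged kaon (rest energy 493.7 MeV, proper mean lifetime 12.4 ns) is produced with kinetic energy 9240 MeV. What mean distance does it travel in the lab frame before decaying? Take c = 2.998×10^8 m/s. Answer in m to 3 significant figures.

γ = 1 + K/(m₀c²) = 1 + 9240/493.7 = 19.716
β = √(1 − 1/γ²) = 0.99871
Dilated lifetime: γτ₀ = 19.716 × 12.4 ns = 244.48 ns
d = βc·γτ₀ = 0.99871 × (2.998×10^8 m/s) × 2.4448×10^-7 s = 73.2 m

d ≈ 73.2 m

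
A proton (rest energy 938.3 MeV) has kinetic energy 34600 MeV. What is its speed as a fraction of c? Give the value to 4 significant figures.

β ≈ 0.9997

γ = 1 + K/(m₀c²) = 1 + 34600/938.3 = 37.8752
β = √(1 − 1/γ²) = 0.9997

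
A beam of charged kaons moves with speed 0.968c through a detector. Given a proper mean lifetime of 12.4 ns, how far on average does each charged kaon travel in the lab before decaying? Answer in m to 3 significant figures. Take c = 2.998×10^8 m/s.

γ = 1/√(1 − 0.968²) = 3.9849
Dilated lifetime: Δt = γτ₀ = 3.9849 × 12.4 ns = 49.412 ns
d = vΔt = 0.968c × 49.412 ns = 2.9021×10^8 m/s × 4.9412×10^-8 s = 14.3 m

d ≈ 14.3 m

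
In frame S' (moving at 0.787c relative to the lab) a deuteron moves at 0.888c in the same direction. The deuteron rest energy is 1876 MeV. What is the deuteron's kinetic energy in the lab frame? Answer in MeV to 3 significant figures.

K ≈ 9360 MeV

u_lab = (0.888 + 0.787)/(1 + 0.888×0.787) = 0.985958
γ = 1/√(1 − 0.985958²) = 5.9882
K = (γ − 1)m₀c² = (5.9882 − 1) × 1876 = 4.9882 × 1876 = 9360 MeV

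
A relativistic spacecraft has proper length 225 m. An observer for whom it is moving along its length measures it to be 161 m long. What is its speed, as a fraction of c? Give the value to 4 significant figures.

γ = L₀/L = 225/161 = 1.39752
β = √(1 − 1/γ²) = 0.6986

β ≈ 0.6986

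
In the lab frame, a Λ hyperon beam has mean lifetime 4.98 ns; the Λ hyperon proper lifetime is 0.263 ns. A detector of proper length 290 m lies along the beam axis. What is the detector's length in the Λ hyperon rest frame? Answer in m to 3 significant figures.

Time dilation ⇒ γ = Δt/τ₀ = 4.98/0.263 = 18.935
Length contraction: L = L₀/γ = 290/18.935 = 15.3 m

L ≈ 15.3 m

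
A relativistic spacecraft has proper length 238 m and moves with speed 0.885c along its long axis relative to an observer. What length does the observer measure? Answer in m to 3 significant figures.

L ≈ 111 m

γ = 1/√(1 − 0.885²) = 2.1478
Length contraction: L = L₀/γ = 238/2.1478 = 111 m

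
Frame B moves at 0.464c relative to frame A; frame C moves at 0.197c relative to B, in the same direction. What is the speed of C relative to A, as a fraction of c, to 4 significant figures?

u ≈ 0.6056c

Compose boost 2: (0.197 + 0.464)/(1 + 0.197×0.464) = 0.6610/1.09141 = 0.6056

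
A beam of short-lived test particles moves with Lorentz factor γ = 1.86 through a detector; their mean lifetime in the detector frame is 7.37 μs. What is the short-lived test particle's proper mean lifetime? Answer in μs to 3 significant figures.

γ = 1.86 (given)
Proper time: τ₀ = Δt/γ = 7.37/1.86 = 3.96 μs

τ₀ ≈ 3.96 μs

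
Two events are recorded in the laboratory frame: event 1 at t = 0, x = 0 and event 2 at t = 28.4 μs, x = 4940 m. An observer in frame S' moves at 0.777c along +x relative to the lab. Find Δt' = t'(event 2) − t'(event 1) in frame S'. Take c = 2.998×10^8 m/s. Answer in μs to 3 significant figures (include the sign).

γ = 1/√(1 − 0.777²) = 1.5886
Δt' = γ(Δt − vΔx/c²) = 1.5886 × (28.4 μs − 0.777×4940 m / (2.998×10^8 m/s))
= 1.5886 × (15.597 μs) = 24.8 μs

Δt' ≈ 24.8 μs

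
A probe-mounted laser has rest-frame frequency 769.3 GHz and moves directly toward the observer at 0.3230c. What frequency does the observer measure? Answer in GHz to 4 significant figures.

Relativistic Doppler: f_obs = f_src √((1+β)/(1−β))
= 769.3 × √(1.32300/0.677000) = 769.3 × 1.39793 = 1075 GHz

f_obs ≈ 1075 GHz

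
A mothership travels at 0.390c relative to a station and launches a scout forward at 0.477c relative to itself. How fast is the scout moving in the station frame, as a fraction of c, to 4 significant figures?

u ≈ 0.7310c

Compose boost 2: (0.477 + 0.390)/(1 + 0.477×0.390) = 0.8670/1.18603 = 0.7310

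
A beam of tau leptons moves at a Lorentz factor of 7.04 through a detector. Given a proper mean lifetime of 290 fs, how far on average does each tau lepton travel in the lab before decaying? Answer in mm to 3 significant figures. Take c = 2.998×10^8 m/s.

d ≈ 0.606 mm

β = √(1 − 1/γ²) = √(1 − 1/7.04²) = 0.98986
Dilated lifetime: Δt = γτ₀ = 7.04 × 290 fs = 2041.6 fs
d = vΔt = 0.98986c × 2041.6 fs = 2.9676×10^8 m/s × 2.0416×10^-12 s = 0.606 mm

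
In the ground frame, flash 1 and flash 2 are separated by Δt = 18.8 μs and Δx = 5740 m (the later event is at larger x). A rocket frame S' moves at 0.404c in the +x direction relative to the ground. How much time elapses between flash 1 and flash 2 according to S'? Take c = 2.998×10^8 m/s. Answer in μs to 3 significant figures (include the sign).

Δt' ≈ 12.1 μs

γ = 1/√(1 − 0.404²) = 1.0932
Δt' = γ(Δt − vΔx/c²) = 1.0932 × (18.8 μs − 0.404×5740 m / (2.998×10^8 m/s))
= 1.0932 × (11.065 μs) = 12.1 μs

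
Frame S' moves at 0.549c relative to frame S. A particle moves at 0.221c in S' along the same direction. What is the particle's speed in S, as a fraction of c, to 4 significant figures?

u ≈ 0.6867c

Relativistic velocity addition: u = (u' + v)/(1 + u'v/c²)
= (0.221 + 0.549)/(1 + 0.221×0.549) = 0.7700/1.12133 = 0.6867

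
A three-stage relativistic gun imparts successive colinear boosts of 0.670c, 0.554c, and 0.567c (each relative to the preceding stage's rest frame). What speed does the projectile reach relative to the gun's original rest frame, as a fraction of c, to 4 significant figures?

u ≈ 0.9691c

Compose boost 2: (0.554 + 0.670)/(1 + 0.554×0.670) = 1.224/1.37118 = 0.892662
Compose boost 3: (0.567 + 0.892662)/(1 + 0.567×0.892662) = 1.45966/1.50614 = 0.9691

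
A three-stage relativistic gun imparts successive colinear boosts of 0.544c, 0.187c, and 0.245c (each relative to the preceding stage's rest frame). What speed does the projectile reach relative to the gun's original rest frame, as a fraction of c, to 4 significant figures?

u ≈ 0.7815c

Compose boost 2: (0.187 + 0.544)/(1 + 0.187×0.544) = 0.7310/1.10173 = 0.663503
Compose boost 3: (0.245 + 0.663503)/(1 + 0.245×0.663503) = 0.908503/1.16256 = 0.7815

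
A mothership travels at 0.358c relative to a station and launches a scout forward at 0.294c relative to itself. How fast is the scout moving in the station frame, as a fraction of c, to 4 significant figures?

Compose boost 2: (0.294 + 0.358)/(1 + 0.294×0.358) = 0.6520/1.10525 = 0.5899

u ≈ 0.5899c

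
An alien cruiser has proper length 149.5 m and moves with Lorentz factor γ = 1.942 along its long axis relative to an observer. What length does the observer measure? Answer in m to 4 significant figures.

L ≈ 76.98 m

γ = 1.942 (given)
Length contraction: L = L₀/γ = 149.5/1.942 = 76.98 m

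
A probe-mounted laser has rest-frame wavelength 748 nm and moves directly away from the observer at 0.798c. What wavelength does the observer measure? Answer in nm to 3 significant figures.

λ_obs ≈ 2230 nm

Relativistic Doppler: λ_obs = λ_src √((1+β)/(1−β))
= 748 × √(1.7980/0.20200) = 748 × 2.9835 = 2230 nm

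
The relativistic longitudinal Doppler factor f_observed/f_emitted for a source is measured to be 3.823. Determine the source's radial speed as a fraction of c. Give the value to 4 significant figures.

β ≈ 0.8719

f_obs/f_src = √((1+β)/(1−β)) = 3.823  ⇒  (1+β)/(1−β) = 14.6153
β = |1 − D²|/(1 + D²) = |1 − 14.6153|/(1 + 14.6153) = 0.8719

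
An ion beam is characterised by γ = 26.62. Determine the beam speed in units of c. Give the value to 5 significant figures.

β ≈ 0.99929

β = √(1 − 1/γ²) = √(1 − 1/26.62²) = √(0.9985888) = 0.99929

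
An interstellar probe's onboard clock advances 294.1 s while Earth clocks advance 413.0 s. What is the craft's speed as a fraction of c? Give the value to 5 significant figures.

γ = Δt/τ₀ = 413.0/294.1 = 1.404284
β = √(1 − 1/γ²) = √(1 − 1/1.404284²) = 0.70207

β ≈ 0.70207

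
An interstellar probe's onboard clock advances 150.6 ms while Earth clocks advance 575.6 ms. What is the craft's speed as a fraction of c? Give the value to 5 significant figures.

γ = Δt/τ₀ = 575.6/150.6 = 3.822045
β = √(1 − 1/γ²) = √(1 − 1/3.822045²) = 0.96517

β ≈ 0.96517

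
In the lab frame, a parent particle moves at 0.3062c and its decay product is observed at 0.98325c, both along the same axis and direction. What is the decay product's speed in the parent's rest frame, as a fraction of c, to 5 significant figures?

Inverse velocity addition: u' = (u − v)/(1 − uv/c²)
= (0.98325 − 0.3062)/(1 − 0.98325×0.3062) = 0.67705/0.6989288 = 0.96870

u' ≈ 0.96870c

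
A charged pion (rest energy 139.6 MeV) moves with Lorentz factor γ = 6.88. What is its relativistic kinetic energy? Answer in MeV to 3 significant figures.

K ≈ 821 MeV

γ = 6.88 (given)
K = (γ − 1)m₀c² = (6.88 − 1) × 139.6 MeV = 5.8800 × 139.6 MeV = 821 MeV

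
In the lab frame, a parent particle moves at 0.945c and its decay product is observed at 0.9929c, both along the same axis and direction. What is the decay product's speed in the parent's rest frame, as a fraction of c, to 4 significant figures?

Inverse velocity addition: u' = (u − v)/(1 − uv/c²)
= (0.9929 − 0.945)/(1 − 0.9929×0.945) = 0.04790/0.0617095 = 0.7762

u' ≈ 0.7762c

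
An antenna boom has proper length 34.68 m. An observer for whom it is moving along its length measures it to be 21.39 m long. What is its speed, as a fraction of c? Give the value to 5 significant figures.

γ = L₀/L = 34.68/21.39 = 1.621318
β = √(1 − 1/γ²) = 0.78713

β ≈ 0.78713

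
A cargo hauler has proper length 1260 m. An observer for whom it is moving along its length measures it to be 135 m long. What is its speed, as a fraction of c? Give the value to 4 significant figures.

β ≈ 0.9942

γ = L₀/L = 1260/135 = 9.33333
β = √(1 − 1/γ²) = 0.9942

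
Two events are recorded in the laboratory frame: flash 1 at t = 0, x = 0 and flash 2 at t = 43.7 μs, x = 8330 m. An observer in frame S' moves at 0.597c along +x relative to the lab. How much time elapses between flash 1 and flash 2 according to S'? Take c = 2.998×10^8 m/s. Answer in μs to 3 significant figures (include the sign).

γ = 1/√(1 − 0.597²) = 1.2465
Δt' = γ(Δt − vΔx/c²) = 1.2465 × (43.7 μs − 0.597×8330 m / (2.998×10^8 m/s))
= 1.2465 × (27.112 μs) = 33.8 μs

Δt' ≈ 33.8 μs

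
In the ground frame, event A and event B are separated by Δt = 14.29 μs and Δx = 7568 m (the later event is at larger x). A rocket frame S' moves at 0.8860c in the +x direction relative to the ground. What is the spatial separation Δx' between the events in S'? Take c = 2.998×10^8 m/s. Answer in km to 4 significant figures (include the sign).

Δx' ≈ 8.135 km

γ = 1/√(1 − 0.8860²) = 2.15664
Δx' = γ(Δx − vΔt) = 2.15664 × (7568 m − 0.8860×(2.998×10^8 m/s)×14.29×10^-6 s)
= 2.15664 × (3772.25 m) = 8.135 km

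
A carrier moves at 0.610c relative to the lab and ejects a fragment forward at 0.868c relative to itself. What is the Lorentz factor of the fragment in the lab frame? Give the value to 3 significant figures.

γ ≈ 3.89

u_lab = (0.868 + 0.610)/(1 + 0.868×0.610) = 1.478/1.52948 = 0.966342
γ = 1/√(1 − 0.966342²) = 3.89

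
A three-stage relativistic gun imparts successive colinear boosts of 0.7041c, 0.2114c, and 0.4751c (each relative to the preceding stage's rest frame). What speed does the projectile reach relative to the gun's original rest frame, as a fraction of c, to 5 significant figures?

Compose boost 2: (0.2114 + 0.7041)/(1 + 0.2114×0.7041) = 0.91550/1.148847 = 0.7968861
Compose boost 3: (0.4751 + 0.7968861)/(1 + 0.4751×0.7968861) = 1.271986/1.378601 = 0.92266

u ≈ 0.92266c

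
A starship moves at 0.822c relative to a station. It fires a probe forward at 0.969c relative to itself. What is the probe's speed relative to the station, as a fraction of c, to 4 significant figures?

u ≈ 0.9969c

Relativistic velocity addition: u = (u' + v)/(1 + u'v/c²)
= (0.969 + 0.822)/(1 + 0.969×0.822) = 1.791/1.79652 = 0.9969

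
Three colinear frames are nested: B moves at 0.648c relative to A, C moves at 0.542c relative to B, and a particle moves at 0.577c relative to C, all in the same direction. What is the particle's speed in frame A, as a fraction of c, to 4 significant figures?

u ≈ 0.9665c

Compose boost 2: (0.542 + 0.648)/(1 + 0.542×0.648) = 1.190/1.35122 = 0.880688
Compose boost 3: (0.577 + 0.880688)/(1 + 0.577×0.880688) = 1.45769/1.50816 = 0.9665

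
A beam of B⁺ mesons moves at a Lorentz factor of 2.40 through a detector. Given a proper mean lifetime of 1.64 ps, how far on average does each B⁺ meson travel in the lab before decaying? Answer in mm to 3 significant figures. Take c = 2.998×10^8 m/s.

d ≈ 1.07 mm

β = √(1 − 1/γ²) = √(1 − 1/2.40²) = 0.90906
Dilated lifetime: Δt = γτ₀ = 2.40 × 1.64 ps = 3.9360 ps
d = vΔt = 0.90906c × 3.9360 ps = 2.7254×10^8 m/s × 3.9360×10^-12 s = 1.07 mm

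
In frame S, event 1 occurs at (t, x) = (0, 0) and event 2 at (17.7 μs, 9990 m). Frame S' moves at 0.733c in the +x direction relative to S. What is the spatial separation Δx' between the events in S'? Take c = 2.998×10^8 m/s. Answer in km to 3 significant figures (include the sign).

γ = 1/√(1 − 0.733²) = 1.4701
Δx' = γ(Δx − vΔt) = 1.4701 × (9990 m − 0.733×(2.998×10^8 m/s)×17.7×10^-6 s)
= 1.4701 × (6100.4 m) = 8.97 km

Δx' ≈ 8.97 km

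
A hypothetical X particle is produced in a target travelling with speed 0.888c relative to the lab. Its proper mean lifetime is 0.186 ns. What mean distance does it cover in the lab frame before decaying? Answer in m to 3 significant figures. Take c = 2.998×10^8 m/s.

d ≈ 0.108 m

γ = 1/√(1 − 0.888²) = 2.1747
Dilated lifetime: Δt = γτ₀ = 2.1747 × 0.186 ns = 0.40449 ns
d = vΔt = 0.888c × 0.40449 ns = 2.6622×10^8 m/s × 4.0449×10^-10 s = 0.108 m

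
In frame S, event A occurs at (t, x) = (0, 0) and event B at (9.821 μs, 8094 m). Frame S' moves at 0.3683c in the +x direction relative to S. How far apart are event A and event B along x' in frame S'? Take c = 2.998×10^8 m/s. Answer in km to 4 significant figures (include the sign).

γ = 1/√(1 − 0.3683²) = 1.07561
Δx' = γ(Δx − vΔt) = 1.07561 × (8094 m − 0.3683×(2.998×10^8 m/s)×9.821×10^-6 s)
= 1.07561 × (7009.60 m) = 7.540 km

Δx' ≈ 7.540 km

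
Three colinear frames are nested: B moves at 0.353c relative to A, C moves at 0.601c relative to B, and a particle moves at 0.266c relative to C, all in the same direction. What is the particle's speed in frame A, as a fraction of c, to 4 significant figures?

u ≈ 0.8707c

Compose boost 2: (0.601 + 0.353)/(1 + 0.601×0.353) = 0.9540/1.21215 = 0.787029
Compose boost 3: (0.266 + 0.787029)/(1 + 0.266×0.787029) = 1.05303/1.20935 = 0.8707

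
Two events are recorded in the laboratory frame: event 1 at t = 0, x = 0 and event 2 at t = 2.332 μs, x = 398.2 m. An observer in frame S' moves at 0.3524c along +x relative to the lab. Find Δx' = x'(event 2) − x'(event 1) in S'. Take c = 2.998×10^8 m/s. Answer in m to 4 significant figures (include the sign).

Δx' ≈ 162.2 m

γ = 1/√(1 − 0.3524²) = 1.06855
Δx' = γ(Δx − vΔt) = 1.06855 × (398.2 m − 0.3524×(2.998×10^8 m/s)×2.332×10^-6 s)
= 1.06855 × (151.825 m) = 162.2 m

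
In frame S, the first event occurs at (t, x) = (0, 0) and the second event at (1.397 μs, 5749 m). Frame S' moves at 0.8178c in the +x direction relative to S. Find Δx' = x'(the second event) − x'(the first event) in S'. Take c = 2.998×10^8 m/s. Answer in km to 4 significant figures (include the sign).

γ = 1/√(1 − 0.8178²) = 1.73761
Δx' = γ(Δx − vΔt) = 1.73761 × (5749 m − 0.8178×(2.998×10^8 m/s)×1.397×10^-6 s)
= 1.73761 × (5406.49 m) = 9.394 km

Δx' ≈ 9.394 km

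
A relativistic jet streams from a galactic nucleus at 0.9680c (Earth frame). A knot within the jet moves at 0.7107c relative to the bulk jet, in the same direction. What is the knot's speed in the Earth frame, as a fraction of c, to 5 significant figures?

Relativistic velocity addition: u = (u' + v)/(1 + u'v/c²)
= (0.7107 + 0.9680)/(1 + 0.7107×0.9680) = 1.6787/1.687958 = 0.99452

u ≈ 0.99452c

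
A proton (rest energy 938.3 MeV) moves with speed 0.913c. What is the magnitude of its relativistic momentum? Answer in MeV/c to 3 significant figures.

p ≈ 2100 MeV/c

γ = 1/√(1 − 0.913²) = 2.4512
p = γβm₀c = 2.4512 × 0.913 × 938.3 MeV/c = 2100 MeV/c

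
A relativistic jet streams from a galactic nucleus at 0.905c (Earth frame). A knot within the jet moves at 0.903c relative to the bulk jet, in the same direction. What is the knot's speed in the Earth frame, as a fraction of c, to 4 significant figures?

Relativistic velocity addition: u = (u' + v)/(1 + u'v/c²)
= (0.903 + 0.905)/(1 + 0.903×0.905) = 1.808/1.81722 = 0.9949

u ≈ 0.9949c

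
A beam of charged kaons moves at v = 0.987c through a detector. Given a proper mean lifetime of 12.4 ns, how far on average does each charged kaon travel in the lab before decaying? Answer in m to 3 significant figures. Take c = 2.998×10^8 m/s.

d ≈ 22.8 m

γ = 1/√(1 − 0.987²) = 6.2220
Dilated lifetime: Δt = γτ₀ = 6.2220 × 12.4 ns = 77.153 ns
d = vΔt = 0.987c × 77.153 ns = 2.9590×10^8 m/s × 7.7153×10^-8 s = 22.8 m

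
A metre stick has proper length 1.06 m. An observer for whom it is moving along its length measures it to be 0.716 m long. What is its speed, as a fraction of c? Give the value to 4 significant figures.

γ = L₀/L = 1.06/0.716 = 1.48045
β = √(1 − 1/γ²) = 0.7374

β ≈ 0.7374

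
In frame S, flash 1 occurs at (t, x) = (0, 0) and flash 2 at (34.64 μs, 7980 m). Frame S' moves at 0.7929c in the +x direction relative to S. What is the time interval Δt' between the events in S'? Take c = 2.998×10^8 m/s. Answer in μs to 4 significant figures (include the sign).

Δt' ≈ 22.21 μs

γ = 1/√(1 − 0.7929²) = 1.64109
Δt' = γ(Δt − vΔx/c²) = 1.64109 × (34.64 μs − 0.7929×7980 m / (2.998×10^8 m/s))
= 1.64109 × (13.5348 μs) = 22.21 μs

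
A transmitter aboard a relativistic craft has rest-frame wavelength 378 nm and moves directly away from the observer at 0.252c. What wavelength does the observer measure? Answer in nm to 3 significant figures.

λ_obs ≈ 489 nm

Relativistic Doppler: λ_obs = λ_src √((1+β)/(1−β))
= 378 × √(1.2520/0.74800) = 378 × 1.2938 = 489 nm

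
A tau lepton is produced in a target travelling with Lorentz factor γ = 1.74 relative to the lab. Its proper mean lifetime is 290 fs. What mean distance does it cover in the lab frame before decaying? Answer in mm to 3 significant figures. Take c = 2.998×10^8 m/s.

d ≈ 0.124 mm

β = √(1 − 1/γ²) = √(1 − 1/1.74²) = 0.81836
Dilated lifetime: Δt = γτ₀ = 1.74 × 290 fs = 504.60 fs
d = vΔt = 0.81836c × 504.60 fs = 2.4534×10^8 m/s × 5.0460×10^-13 s = 0.124 mm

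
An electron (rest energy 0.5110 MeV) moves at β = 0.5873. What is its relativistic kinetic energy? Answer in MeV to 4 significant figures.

γ = 1/√(1 − 0.5873²) = 1.23553
K = (γ − 1)m₀c² = (1.23553 − 1) × 0.5110 MeV = 0.235530 × 0.5110 MeV = 0.1204 MeV

K ≈ 0.1204 MeV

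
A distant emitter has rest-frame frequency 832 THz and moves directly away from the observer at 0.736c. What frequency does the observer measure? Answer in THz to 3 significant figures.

Relativistic Doppler: f_obs = f_src √((1−β)/(1+β))
= 832 × √(0.26400/1.7360) = 832 × 0.38997 = 324 THz

f_obs ≈ 324 THz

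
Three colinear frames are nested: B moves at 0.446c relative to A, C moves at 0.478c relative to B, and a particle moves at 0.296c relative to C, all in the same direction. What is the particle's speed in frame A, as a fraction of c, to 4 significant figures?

u ≈ 0.8631c

Compose boost 2: (0.478 + 0.446)/(1 + 0.478×0.446) = 0.9240/1.21319 = 0.761630
Compose boost 3: (0.296 + 0.761630)/(1 + 0.296×0.761630) = 1.05763/1.22544 = 0.8631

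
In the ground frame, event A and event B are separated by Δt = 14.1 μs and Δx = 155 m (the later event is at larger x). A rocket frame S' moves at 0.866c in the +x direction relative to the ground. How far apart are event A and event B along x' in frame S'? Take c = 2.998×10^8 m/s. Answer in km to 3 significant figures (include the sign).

Δx' ≈ -7.01 km

γ = 1/√(1 − 0.866²) = 1.9998
Δx' = γ(Δx − vΔt) = 1.9998 × (155 m − 0.866×(2.998×10^8 m/s)×14.1×10^-6 s)
= 1.9998 × (-3505.7 m) = -7.01 km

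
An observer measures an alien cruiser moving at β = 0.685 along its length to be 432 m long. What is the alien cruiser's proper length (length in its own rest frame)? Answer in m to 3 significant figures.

L₀ ≈ 593 m

γ = 1/√(1 − 0.685²) = 1.3726
L₀ = γL = 1.3726 × 432 = 593 m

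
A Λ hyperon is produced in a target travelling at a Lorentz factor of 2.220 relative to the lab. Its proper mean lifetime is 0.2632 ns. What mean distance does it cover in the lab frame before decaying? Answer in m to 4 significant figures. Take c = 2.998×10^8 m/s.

β = √(1 − 1/γ²) = √(1 − 1/2.220²) = 0.892801
Dilated lifetime: Δt = γτ₀ = 2.220 × 0.2632 ns = 0.584304 ns
d = vΔt = 0.892801c × 0.584304 ns = 2.67662×10^8 m/s × 5.84304×10^-10 s = 0.1564 m

d ≈ 0.1564 m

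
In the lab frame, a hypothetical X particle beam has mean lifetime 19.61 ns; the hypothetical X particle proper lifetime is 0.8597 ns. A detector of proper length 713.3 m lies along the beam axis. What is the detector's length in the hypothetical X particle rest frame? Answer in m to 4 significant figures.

Time dilation ⇒ γ = Δt/τ₀ = 19.61/0.8597 = 22.8103
Length contraction: L = L₀/γ = 713.3/22.8103 = 31.27 m

L ≈ 31.27 m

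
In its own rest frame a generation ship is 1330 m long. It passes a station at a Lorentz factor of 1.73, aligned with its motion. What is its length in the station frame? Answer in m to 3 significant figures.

L ≈ 769 m

γ = 1.73 (given)
Length contraction: L = L₀/γ = 1330/1.73 = 769 m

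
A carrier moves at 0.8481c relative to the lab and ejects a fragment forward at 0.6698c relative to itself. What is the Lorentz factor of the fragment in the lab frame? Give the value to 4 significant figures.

γ ≈ 3.986

u_lab = (0.6698 + 0.8481)/(1 + 0.6698×0.8481) = 1.5179/1.568057 = 0.9680130
γ = 1/√(1 − 0.9680130²) = 3.986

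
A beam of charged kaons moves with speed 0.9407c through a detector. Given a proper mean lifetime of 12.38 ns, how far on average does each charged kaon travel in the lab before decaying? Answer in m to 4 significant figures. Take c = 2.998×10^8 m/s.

γ = 1/√(1 − 0.9407²) = 2.94777
Dilated lifetime: Δt = γτ₀ = 2.94777 × 12.38 ns = 36.4934 ns
d = vΔt = 0.9407c × 36.4934 ns = 2.82022×10^8 m/s × 3.64934×10^-8 s = 10.29 m

d ≈ 10.29 m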